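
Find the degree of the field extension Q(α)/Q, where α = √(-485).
[Q(α):Q] = 2

[Q(α):Q] equals the degree of the minimal polynomial of α. Here α^2 = -485 and x^2 + 485 is irreducible (d = -485 is squarefree, ≠ 1, hence not a square), so deg(m_α) = 2. Thus [Q(α):Q] = 2.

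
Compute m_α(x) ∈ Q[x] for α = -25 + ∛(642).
m_α(x) = x^3 + 75x^2 + 1875x + 14983

Set β = α + 25 = ∛(642), so β^3 = 642. Then (α + 25)^3 - 642 = 0, i.e. α is a root of g(x) = (x + 25)^3 - 642 = x^3 + 75x^2 + 1875x + 14983. Since g(x) = h(x + 25) where h(x) = x^3 - 642, and h is irreducible over Q (because 642 is not a perfect cube, so h has no rational root, and a monic cubic with no rational root is irreducible), g is also irreducible (irreducibility is preserved under the substitution x → x + 25). Hence m_α(x) = x^3 + 75x^2 + 1875x + 14983.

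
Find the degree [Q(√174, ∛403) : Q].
[Q(√174, ∛403) : Q] = 6

Let L = Q(√174, ∛403). Since Q(√174) ⊂ L and [Q(√174):Q] = 2, the tower law gives 2 | [L:Q]. Likewise Q(∛403) ⊂ L with [Q(∛403):Q] = 3 (because 403 is not a perfect cube), so 3 | [L:Q]. As gcd(2,3) = 1, [L:Q] is divisible by 6. Conversely L is generated over Q by √174 and ∛403, so [L:Q] ≤ 2·3 = 6. Therefore [Q(√174, ∛403) : Q] = 6.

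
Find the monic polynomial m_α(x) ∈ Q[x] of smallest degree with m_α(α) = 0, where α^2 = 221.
m_α(x) = x^2 - 221

α satisfies α^2 - 221 = 0, so x^2 - 221 annihilates α. Since d = 221 is squarefree and ≠ 1, it is not a perfect square in Q, so x^2 - 221 has no rational root and is therefore irreducible over Q (a degree-2 polynomial over a field is irreducible iff it has no root). Hence m_α(x) = x^2 - 221.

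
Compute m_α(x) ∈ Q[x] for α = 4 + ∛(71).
m_α(x) = x^3 - 12x^2 + 48x - 135

Set β = α - 4 = ∛(71), so β^3 = 71. Then (α - 4)^3 - 71 = 0, i.e. α is a root of g(x) = (x - 4)^3 - 71 = x^3 - 12x^2 + 48x - 135. Since g(x) = h(x - 4) where h(x) = x^3 - 71, and h is irreducible over Q (because 71 is not a perfect cube, so h has no rational root, and a monic cubic with no rational root is irreducible), g is also irreducible (irreducibility is preserved under the substitution x → x - 4). Hence m_α(x) = x^3 - 12x^2 + 48x - 135.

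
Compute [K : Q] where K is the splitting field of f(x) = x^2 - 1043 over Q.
[K : Q] = 2

f(x) = x^2 - 1043 factors as (x - √1043)(x + √1043). The splitting field is K = Q(√1043). Since 1043 is squarefree and > 1, it is not a perfect square, so x^2 - 1043 is irreducible over Q and [Q(√1043) : Q] = 2. Hence [K : Q] = 2.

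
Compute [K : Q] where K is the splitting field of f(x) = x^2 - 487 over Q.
[K : Q] = 2

f(x) = x^2 - 487 factors as (x - √487)(x + √487). The splitting field is K = Q(√487). Since 487 is squarefree and > 1, it is not a perfect square, so x^2 - 487 is irreducible over Q and [Q(√487) : Q] = 2. Hence [K : Q] = 2.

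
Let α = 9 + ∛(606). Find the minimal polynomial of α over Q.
m_α(x) = x^3 - 27x^2 + 243x - 1335

Set β = α - 9 = ∛(606), so β^3 = 606. Then (α - 9)^3 - 606 = 0, i.e. α is a root of g(x) = (x - 9)^3 - 606 = x^3 - 27x^2 + 243x - 1335. Since g(x) = h(x - 9) where h(x) = x^3 - 606, and h is irreducible over Q (because 606 is not a perfect cube, so h has no rational root, and a monic cubic with no rational root is irreducible), g is also irreducible (irreducibility is preserved under the substitution x → x - 9). Hence m_α(x) = x^3 - 27x^2 + 243x - 1335.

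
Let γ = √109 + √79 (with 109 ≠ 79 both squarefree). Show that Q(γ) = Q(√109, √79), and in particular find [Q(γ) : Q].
[Q(γ) : Q] = 4 (equivalently, Q(γ) = Q(√109, √79))

Obviously Q(γ) ⊆ Q(√109, √79), and [Q(√109, √79):Q] = 4 (since 109, 79 are distinct squarefree integers > 1 with 8611 not a perfect square). To show equality we compute the minimal polynomial of γ. From γ = √109 + √79: γ^2 = 109 + 2√(8611) + 79 = 188 + 2√(8611), so γ^2 - 188 = 2√(8611); squaring, (γ^2 - 188)^2 = 4·8611, i.e. γ^4 - 376γ^2 + 35344 - 34444 = 0, i.e. γ^4 - 376γ^2 + 900 = 0. So γ is a root of x^4 - 376x^2 + 900. This polynomial is irreducible over Q: it has no rational root (each ±√109 ± √79 is irrational), and any factorization into two quadratics over Q would force √(8611) ∈ Q (pairing opposite roots) or √109, √79 ∈ Q (other pairings), all impossible. Hence [Q(γ):Q] = 4 = [Q(√109, √79):Q], so Q(γ) = Q(√109, √79).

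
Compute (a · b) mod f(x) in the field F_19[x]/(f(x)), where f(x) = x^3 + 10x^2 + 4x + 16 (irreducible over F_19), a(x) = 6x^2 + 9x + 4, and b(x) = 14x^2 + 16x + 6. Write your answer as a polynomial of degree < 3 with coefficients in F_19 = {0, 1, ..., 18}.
a · b ≡ 11x + 13 (mod f(x))

Multiply in F_19[x]: a(x)·b(x) = (6x^2 + 9x + 4)·(14x^2 + 16x + 6) = 8x^4 + 13x^3 + 8x^2 + 4x + 5. This has degree ≥ 3, so divide by f(x) over F_19: 8x^4 + 13x^3 + 8x^2 + 4x + 5 = (8x + 9)·(x^3 + 10x^2 + 4x + 16) + (11x + 13). Hence a·b ≡ 11x + 13 (mod f). (F_19[x]/(f) is a field with 19^3 = 6859 elements since f is irreducible of degree 3.)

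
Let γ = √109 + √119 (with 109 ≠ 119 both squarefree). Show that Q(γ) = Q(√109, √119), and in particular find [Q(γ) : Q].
[Q(γ) : Q] = 4 (equivalently, Q(γ) = Q(√109, √119))

Obviously Q(γ) ⊆ Q(√109, √119), and [Q(√109, √119):Q] = 4 (since 109, 119 are distinct squarefree integers > 1 with 12971 not a perfect square). To show equality we compute the minimal polynomial of γ. From γ = √109 + √119: γ^2 = 109 + 2√(12971) + 119 = 228 + 2√(12971), so γ^2 - 228 = 2√(12971); squaring, (γ^2 - 228)^2 = 4·12971, i.e. γ^4 - 456γ^2 + 51984 - 51884 = 0, i.e. γ^4 - 456γ^2 + 100 = 0. So γ is a root of x^4 - 456x^2 + 100. This polynomial is irreducible over Q: it has no rational root (each ±√109 ± √119 is irrational), and any factorization into two quadratics over Q would force √(12971) ∈ Q (pairing opposite roots) or √109, √119 ∈ Q (other pairings), all impossible. Hence [Q(γ):Q] = 4 = [Q(√109, √119):Q], so Q(γ) = Q(√109, √119).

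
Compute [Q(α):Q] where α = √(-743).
[Q(α):Q] = 2

[Q(α):Q] equals the degree of the minimal polynomial of α. Here α^2 = -743 and x^2 + 743 is irreducible (d = -743 is squarefree, ≠ 1, hence not a square), so deg(m_α) = 2. Thus [Q(α):Q] = 2.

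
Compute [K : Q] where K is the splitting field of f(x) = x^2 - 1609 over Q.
[K : Q] = 2

f(x) = x^2 - 1609 factors as (x - √1609)(x + √1609). The splitting field is K = Q(√1609). Since 1609 is squarefree and > 1, it is not a perfect square, so x^2 - 1609 is irreducible over Q and [Q(√1609) : Q] = 2. Hence [K : Q] = 2.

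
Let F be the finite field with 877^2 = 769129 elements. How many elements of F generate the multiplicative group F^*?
There are φ(769128) = 252288 primitive elements

F_q^* is cyclic of order q - 1 = 769128. A cyclic group of order m has exactly φ(m) generators. Here m = 769128 = 2^3 · 3 · 73 · 439, so the number of primitive elements is φ(769128) = 252288.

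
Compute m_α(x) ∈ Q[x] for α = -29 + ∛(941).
m_α(x) = x^3 + 87x^2 + 2523x + 23448

Set β = α + 29 = ∛(941), so β^3 = 941. Then (α + 29)^3 - 941 = 0, i.e. α is a root of g(x) = (x + 29)^3 - 941 = x^3 + 87x^2 + 2523x + 23448. Since g(x) = h(x + 29) where h(x) = x^3 - 941, and h is irreducible over Q (because 941 is not a perfect cube, so h has no rational root, and a monic cubic with no rational root is irreducible), g is also irreducible (irreducibility is preserved under the substitution x → x + 29). Hence m_α(x) = x^3 + 87x^2 + 2523x + 23448.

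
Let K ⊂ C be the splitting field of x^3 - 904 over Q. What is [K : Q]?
[K : Q] = 6

The roots of x^3 - 904 are ∛904, ω∛904, ω^2∛904 where ω = e^(2πi/3) is a primitive cube root of unity, so K = Q(∛904, ω). Now [Q(∛904):Q] = 3 (since 904 is not a perfect cube, x^3 - 904 is irreducible) and [Q(ω):Q] = 2. Both 2 and 3 divide [K:Q], and [K:Q] ≤ 3·2 = 6, so [K:Q] = 6. (Equivalently: Q(∛904) ⊂ R but ω ∉ R, so [K : Q(∛904)] = 2.)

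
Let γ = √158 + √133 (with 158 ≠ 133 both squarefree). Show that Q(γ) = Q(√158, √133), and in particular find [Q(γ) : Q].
[Q(γ) : Q] = 4 (equivalently, Q(γ) = Q(√158, √133))

Obviously Q(γ) ⊆ Q(√158, √133), and [Q(√158, √133):Q] = 4 (since 158, 133 are distinct squarefree integers > 1 with 21014 not a perfect square). To show equality we compute the minimal polynomial of γ. From γ = √158 + √133: γ^2 = 158 + 2√(21014) + 133 = 291 + 2√(21014), so γ^2 - 291 = 2√(21014); squaring, (γ^2 - 291)^2 = 4·21014, i.e. γ^4 - 582γ^2 + 84681 - 84056 = 0, i.e. γ^4 - 582γ^2 + 625 = 0. So γ is a root of x^4 - 582x^2 + 625. This polynomial is irreducible over Q: it has no rational root (each ±√158 ± √133 is irrational), and any factorization into two quadratics over Q would force √(21014) ∈ Q (pairing opposite roots) or √158, √133 ∈ Q (other pairings), all impossible. Hence [Q(γ):Q] = 4 = [Q(√158, √133):Q], so Q(γ) = Q(√158, √133).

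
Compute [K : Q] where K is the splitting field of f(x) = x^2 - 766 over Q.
[K : Q] = 2

f(x) = x^2 - 766 factors as (x - √766)(x + √766). The splitting field is K = Q(√766). Since 766 is squarefree and > 1, it is not a perfect square, so x^2 - 766 is irreducible over Q and [Q(√766) : Q] = 2. Hence [K : Q] = 2.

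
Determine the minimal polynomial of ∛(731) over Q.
m_α(x) = x^3 - 731

α satisfies α^3 = 731, so x^3 - 731 annihilates α. By the rational root test, a rational root p/q (in lowest terms) of x^3 - 731 would satisfy p^3 = 731 q^3, forcing q = 1 and p^3 = 731; but 731 is not a perfect cube, contradiction. A monic cubic over Q with no rational root is irreducible (any nontrivial factorization would include a linear factor). Hence x^3 - 731 is the minimal polynomial of α, and in particular [Q(α):Q] = 3.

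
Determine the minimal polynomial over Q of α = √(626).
m_α(x) = x^2 - 626

α satisfies α^2 - 626 = 0, so x^2 - 626 annihilates α. Since d = 626 is squarefree and ≠ 1, it is not a perfect square in Q, so x^2 - 626 has no rational root and is therefore irreducible over Q (a degree-2 polynomial over a field is irreducible iff it has no root). Hence m_α(x) = x^2 - 626.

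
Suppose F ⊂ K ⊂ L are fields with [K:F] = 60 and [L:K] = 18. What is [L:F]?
[L:F] = 1080

The tower law says that for any tower of field extensions F ⊂ K ⊂ L with finite degrees, [L:F] = [L:K] · [K:F]. Here this gives [L:F] = 18 · 60 = 1080.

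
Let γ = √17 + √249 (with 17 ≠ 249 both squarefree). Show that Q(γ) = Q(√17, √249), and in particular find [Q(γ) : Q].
[Q(γ) : Q] = 4 (equivalently, Q(γ) = Q(√17, √249))

Obviously Q(γ) ⊆ Q(√17, √249), and [Q(√17, √249):Q] = 4 (since 17, 249 are distinct squarefree integers > 1 with 4233 not a perfect square). To show equality we compute the minimal polynomial of γ. From γ = √17 + √249: γ^2 = 17 + 2√(4233) + 249 = 266 + 2√(4233), so γ^2 - 266 = 2√(4233); squaring, (γ^2 - 266)^2 = 4·4233, i.e. γ^4 - 532γ^2 + 70756 - 16932 = 0, i.e. γ^4 - 532γ^2 + 53824 = 0. So γ is a root of x^4 - 532x^2 + 53824. This polynomial is irreducible over Q: it has no rational root (each ±√17 ± √249 is irrational), and any factorization into two quadratics over Q would force √(4233) ∈ Q (pairing opposite roots) or √17, √249 ∈ Q (other pairings), all impossible. Hence [Q(γ):Q] = 4 = [Q(√17, √249):Q], so Q(γ) = Q(√17, √249).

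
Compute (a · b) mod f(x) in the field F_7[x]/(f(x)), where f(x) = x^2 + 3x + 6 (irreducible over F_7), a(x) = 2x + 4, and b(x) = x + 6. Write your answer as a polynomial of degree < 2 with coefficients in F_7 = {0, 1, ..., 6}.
a · b ≡ 3x + 5 (mod f(x))

Multiply in F_7[x]: a(x)·b(x) = (2x + 4)·(x + 6) = 2x^2 + 2x + 3. This has degree ≥ 2, so divide by f(x) over F_7: 2x^2 + 2x + 3 = (2)·(x^2 + 3x + 6) + (3x + 5). Hence a·b ≡ 3x + 5 (mod f). (F_7[x]/(f) is a field with 7^2 = 49 elements since f is irreducible of degree 2.)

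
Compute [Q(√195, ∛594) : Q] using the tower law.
[Q(√195, ∛594) : Q] = 6

Let L = Q(√195, ∛594). Since Q(√195) ⊂ L and [Q(√195):Q] = 2, the tower law gives 2 | [L:Q]. Likewise Q(∛594) ⊂ L with [Q(∛594):Q] = 3 (because 594 is not a perfect cube), so 3 | [L:Q]. As gcd(2,3) = 1, [L:Q] is divisible by 6. Conversely L is generated over Q by √195 and ∛594, so [L:Q] ≤ 2·3 = 6. Therefore [Q(√195, ∛594) : Q] = 6.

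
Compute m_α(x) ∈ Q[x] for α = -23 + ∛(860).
m_α(x) = x^3 + 69x^2 + 1587x + 11307

Set β = α + 23 = ∛(860), so β^3 = 860. Then (α + 23)^3 - 860 = 0, i.e. α is a root of g(x) = (x + 23)^3 - 860 = x^3 + 69x^2 + 1587x + 11307. Since g(x) = h(x + 23) where h(x) = x^3 - 860, and h is irreducible over Q (because 860 is not a perfect cube, so h has no rational root, and a monic cubic with no rational root is irreducible), g is also irreducible (irreducibility is preserved under the substitution x → x + 23). Hence m_α(x) = x^3 + 69x^2 + 1587x + 11307.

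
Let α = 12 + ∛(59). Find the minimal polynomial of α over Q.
m_α(x) = x^3 - 36x^2 + 432x - 1787

Set β = α - 12 = ∛(59), so β^3 = 59. Then (α - 12)^3 - 59 = 0, i.e. α is a root of g(x) = (x - 12)^3 - 59 = x^3 - 36x^2 + 432x - 1787. Since g(x) = h(x - 12) where h(x) = x^3 - 59, and h is irreducible over Q (because 59 is not a perfect cube, so h has no rational root, and a monic cubic with no rational root is irreducible), g is also irreducible (irreducibility is preserved under the substitution x → x - 12). Hence m_α(x) = x^3 - 36x^2 + 432x - 1787.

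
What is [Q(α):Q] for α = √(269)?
[Q(α):Q] = 2

[Q(α):Q] equals the degree of the minimal polynomial of α. Here α^2 = 269 and x^2 - 269 is irreducible (d = 269 is squarefree, ≠ 1, hence not a square), so deg(m_α) = 2. Thus [Q(α):Q] = 2.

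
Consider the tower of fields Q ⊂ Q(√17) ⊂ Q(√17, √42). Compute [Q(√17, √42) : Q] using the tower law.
[Q(√17, √42) : Q] = 4

[Q(√17):Q] = 2 (min poly x^2 - 17, irreducible since 17 is squarefree > 1). For the top step, suppose √42 ∈ Q(√17), say √42 = c + d√17 with c, d ∈ Q. Squaring: 42 = c^2 + 17d^2 + 2cd√17. Since √17 ∉ Q this forces 2cd = 0. If d = 0 then √42 = c ∈ Q, contradicting 42 squarefree > 1. If c = 0 then 42 = 17d^2, so 17·42 = (17d)^2 is a perfect square in Q — but 17·42 = 714 is not a perfect square (since 17 and 42 are distinct squarefree integers). Contradiction. Hence √42 ∉ Q(√17), so x^2 - 42 stays irreducible over Q(√17) and [Q(√17, √42) : Q(√17)] = 2. By the tower law, [Q(√17, √42) : Q] = 2 · 2 = 4.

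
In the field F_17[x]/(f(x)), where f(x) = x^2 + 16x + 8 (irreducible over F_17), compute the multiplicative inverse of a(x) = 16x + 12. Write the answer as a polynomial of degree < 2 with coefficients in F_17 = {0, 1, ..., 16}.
a(x)^(-1) ≡ 13x + 7 (mod f(x))

Since f is irreducible over F_17, F_17[x]/(f) is a field and a(x) ≠ 0 has an inverse. Apply the extended Euclidean algorithm to f(x) and a(x) in F_17[x]: f(x) = (16x + 6)·a(x) + (4). The last nonzero remainder is the constant 4 = gcd(f, a) in F_17. Back-substituting through the division chain expresses 4 = s(x)·a(x) + t(x)·f(x) with s(x) ≡ x + 11 (mod f), so (x + 11)·a(x) ≡ 4 (mod f). Multiplying by 4^(-1) ≡ 13 in F_17 gives a(x)^(-1) ≡ 13·(x + 11) ≡ 13x + 7 (mod f). Check: (16x + 12)·(13x + 7) = 4x^2 + 13x + 16 ≡ 1 (mod x^2 + 16x + 8).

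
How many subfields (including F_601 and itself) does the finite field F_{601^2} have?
F_{601^2} has 2 subfields

The subfields of F_{p^n} are exactly the fields F_{p^d} for d | n (each is the fixed field of the unique index-d subgroup of Gal(F_{p^n}/F_p) ≅ Z/nZ). The divisors of n = 2 are {1, 2}, giving 2 subfields: F_{601^1}, F_{601^2}.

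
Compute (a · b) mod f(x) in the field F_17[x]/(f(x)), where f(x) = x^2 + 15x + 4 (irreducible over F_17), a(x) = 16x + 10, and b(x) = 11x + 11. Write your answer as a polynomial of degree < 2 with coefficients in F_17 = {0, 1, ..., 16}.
a · b ≡ 9x + 1 (mod f(x))

Multiply in F_17[x]: a(x)·b(x) = (16x + 10)·(11x + 11) = 6x^2 + 14x + 8. This has degree ≥ 2, so divide by f(x) over F_17: 6x^2 + 14x + 8 = (6)·(x^2 + 15x + 4) + (9x + 1). Hence a·b ≡ 9x + 1 (mod f). (F_17[x]/(f) is a field with 17^2 = 289 elements since f is irreducible of degree 2.)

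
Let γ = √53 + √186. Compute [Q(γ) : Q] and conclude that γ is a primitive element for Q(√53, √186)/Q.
[Q(γ) : Q] = 4 (equivalently, Q(γ) = Q(√53, √186))

Obviously Q(γ) ⊆ Q(√53, √186), and [Q(√53, √186):Q] = 4 (since 53, 186 are distinct squarefree integers > 1 with 9858 not a perfect square). To show equality we compute the minimal polynomial of γ. From γ = √53 + √186: γ^2 = 53 + 2√(9858) + 186 = 239 + 2√(9858), so γ^2 - 239 = 2√(9858); squaring, (γ^2 - 239)^2 = 4·9858, i.e. γ^4 - 478γ^2 + 57121 - 39432 = 0, i.e. γ^4 - 478γ^2 + 17689 = 0. So γ is a root of x^4 - 478x^2 + 17689. This polynomial is irreducible over Q: it has no rational root (each ±√53 ± √186 is irrational), and any factorization into two quadratics over Q would force √(9858) ∈ Q (pairing opposite roots) or √53, √186 ∈ Q (other pairings), all impossible. Hence [Q(γ):Q] = 4 = [Q(√53, √186):Q], so Q(γ) = Q(√53, √186).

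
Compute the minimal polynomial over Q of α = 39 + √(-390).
m_α(x) = x^2 - 78x + 1911

From α - 39 = √(-390), squaring gives (α - 39)^2 = -390, i.e. α^2 - 78α + 1521 = -390, so α^2 - 78α + 1911 = 0. The discriminant of x^2 - 78x + 1911 is (-78)^2 - 4·(1911) = 6084 - 7644 = -1560, and 4·(-390) is not a perfect square in Q since -390 is squarefree and ≠ 1. Hence x^2 - 78x + 1911 is irreducible over Q and is the minimal polynomial of α.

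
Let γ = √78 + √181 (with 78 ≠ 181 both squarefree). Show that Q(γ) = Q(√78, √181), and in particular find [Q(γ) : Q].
[Q(γ) : Q] = 4 (equivalently, Q(γ) = Q(√78, √181))

Obviously Q(γ) ⊆ Q(√78, √181), and [Q(√78, √181):Q] = 4 (since 78, 181 are distinct squarefree integers > 1 with 14118 not a perfect square). To show equality we compute the minimal polynomial of γ. From γ = √78 + √181: γ^2 = 78 + 2√(14118) + 181 = 259 + 2√(14118), so γ^2 - 259 = 2√(14118); squaring, (γ^2 - 259)^2 = 4·14118, i.e. γ^4 - 518γ^2 + 67081 - 56472 = 0, i.e. γ^4 - 518γ^2 + 10609 = 0. So γ is a root of x^4 - 518x^2 + 10609. This polynomial is irreducible over Q: it has no rational root (each ±√78 ± √181 is irrational), and any factorization into two quadratics over Q would force √(14118) ∈ Q (pairing opposite roots) or √78, √181 ∈ Q (other pairings), all impossible. Hence [Q(γ):Q] = 4 = [Q(√78, √181):Q], so Q(γ) = Q(√78, √181).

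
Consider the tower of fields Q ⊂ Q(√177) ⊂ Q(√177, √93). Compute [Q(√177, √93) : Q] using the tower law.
[Q(√177, √93) : Q] = 4

[Q(√177):Q] = 2 (min poly x^2 - 177, irreducible since 177 is squarefree > 1). For the top step, suppose √93 ∈ Q(√177), say √93 = c + d√177 with c, d ∈ Q. Squaring: 93 = c^2 + 177d^2 + 2cd√177. Since √177 ∉ Q this forces 2cd = 0. If d = 0 then √93 = c ∈ Q, contradicting 93 squarefree > 1. If c = 0 then 93 = 177d^2, so 177·93 = (177d)^2 is a perfect square in Q — but 177·93 = 16461 is not a perfect square (since 177 and 93 are distinct squarefree integers). Contradiction. Hence √93 ∉ Q(√177), so x^2 - 93 stays irreducible over Q(√177) and [Q(√177, √93) : Q(√177)] = 2. By the tower law, [Q(√177, √93) : Q] = 2 · 2 = 4.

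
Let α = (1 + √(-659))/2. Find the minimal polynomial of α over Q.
m_α(x) = x^2 - x + 165

From 2α - 1 = √(-659), squaring gives (2α - 1)^2 = -659, i.e. 4α^2 - 4α + 1 = -659, so α^2 - α + (1 + 659)/4 = 0. Since -659 ≡ 1 (mod 4), (1 + 659)/4 = 165 ∈ Z. The polynomial x^2 - x + 165 has discriminant 1 - 4·(165) = -659, which is not a perfect square in Q (d = -659 is squarefree and ≠ 1), so x^2 - x + 165 is irreducible over Q. It is the minimal polynomial of α.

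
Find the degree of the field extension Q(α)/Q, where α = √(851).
[Q(α):Q] = 2

[Q(α):Q] equals the degree of the minimal polynomial of α. Here α^2 = 851 and x^2 - 851 is irreducible (d = 851 is squarefree, ≠ 1, hence not a square), so deg(m_α) = 2. Thus [Q(α):Q] = 2.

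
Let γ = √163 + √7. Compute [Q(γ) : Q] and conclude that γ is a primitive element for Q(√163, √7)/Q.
[Q(γ) : Q] = 4 (equivalently, Q(γ) = Q(√163, √7))

Obviously Q(γ) ⊆ Q(√163, √7), and [Q(√163, √7):Q] = 4 (since 163, 7 are distinct squarefree integers > 1 with 1141 not a perfect square). To show equality we compute the minimal polynomial of γ. From γ = √163 + √7: γ^2 = 163 + 2√(1141) + 7 = 170 + 2√(1141), so γ^2 - 170 = 2√(1141); squaring, (γ^2 - 170)^2 = 4·1141, i.e. γ^4 - 340γ^2 + 28900 - 4564 = 0, i.e. γ^4 - 340γ^2 + 24336 = 0. So γ is a root of x^4 - 340x^2 + 24336. This polynomial is irreducible over Q: it has no rational root (each ±√163 ± √7 is irrational), and any factorization into two quadratics over Q would force √(1141) ∈ Q (pairing opposite roots) or √163, √7 ∈ Q (other pairings), all impossible. Hence [Q(γ):Q] = 4 = [Q(√163, √7):Q], so Q(γ) = Q(√163, √7).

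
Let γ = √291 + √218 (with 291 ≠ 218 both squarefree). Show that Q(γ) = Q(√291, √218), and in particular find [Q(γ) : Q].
[Q(γ) : Q] = 4 (equivalently, Q(γ) = Q(√291, √218))

Obviously Q(γ) ⊆ Q(√291, √218), and [Q(√291, √218):Q] = 4 (since 291, 218 are distinct squarefree integers > 1 with 63438 not a perfect square). To show equality we compute the minimal polynomial of γ. From γ = √291 + √218: γ^2 = 291 + 2√(63438) + 218 = 509 + 2√(63438), so γ^2 - 509 = 2√(63438); squaring, (γ^2 - 509)^2 = 4·63438, i.e. γ^4 - 1018γ^2 + 259081 - 253752 = 0, i.e. γ^4 - 1018γ^2 + 5329 = 0. So γ is a root of x^4 - 1018x^2 + 5329. This polynomial is irreducible over Q: it has no rational root (each ±√291 ± √218 is irrational), and any factorization into two quadratics over Q would force √(63438) ∈ Q (pairing opposite roots) or √291, √218 ∈ Q (other pairings), all impossible. Hence [Q(γ):Q] = 4 = [Q(√291, √218):Q], so Q(γ) = Q(√291, √218).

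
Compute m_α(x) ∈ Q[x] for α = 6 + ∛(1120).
m_α(x) = x^3 - 18x^2 + 108x - 1336

Set β = α - 6 = ∛(1120), so β^3 = 1120. Then (α - 6)^3 - 1120 = 0, i.e. α is a root of g(x) = (x - 6)^3 - 1120 = x^3 - 18x^2 + 108x - 1336. Since g(x) = h(x - 6) where h(x) = x^3 - 1120, and h is irreducible over Q (because 1120 is not a perfect cube, so h has no rational root, and a monic cubic with no rational root is irreducible), g is also irreducible (irreducibility is preserved under the substitution x → x - 6). Hence m_α(x) = x^3 - 18x^2 + 108x - 1336.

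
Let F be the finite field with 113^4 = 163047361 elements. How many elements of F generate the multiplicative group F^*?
There are φ(163047360) = 35278848 primitive elements

F_q^* is cyclic of order q - 1 = 163047360. A cyclic group of order m has exactly φ(m) generators. Here m = 163047360 = 2^6 · 3 · 5 · 7 · 19 · 1277, so the number of primitive elements is φ(163047360) = 35278848.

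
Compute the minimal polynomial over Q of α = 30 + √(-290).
m_α(x) = x^2 - 60x + 1190

From α - 30 = √(-290), squaring gives (α - 30)^2 = -290, i.e. α^2 - 60α + 900 = -290, so α^2 - 60α + 1190 = 0. The discriminant of x^2 - 60x + 1190 is (-60)^2 - 4·(1190) = 3600 - 4760 = -1160, and 4·(-290) is not a perfect square in Q since -290 is squarefree and ≠ 1. Hence x^2 - 60x + 1190 is irreducible over Q and is the minimal polynomial of α.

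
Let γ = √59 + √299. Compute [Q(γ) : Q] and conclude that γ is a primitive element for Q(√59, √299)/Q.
[Q(γ) : Q] = 4 (equivalently, Q(γ) = Q(√59, √299))

Obviously Q(γ) ⊆ Q(√59, √299), and [Q(√59, √299):Q] = 4 (since 59, 299 are distinct squarefree integers > 1 with 17641 not a perfect square). To show equality we compute the minimal polynomial of γ. From γ = √59 + √299: γ^2 = 59 + 2√(17641) + 299 = 358 + 2√(17641), so γ^2 - 358 = 2√(17641); squaring, (γ^2 - 358)^2 = 4·17641, i.e. γ^4 - 716γ^2 + 128164 - 70564 = 0, i.e. γ^4 - 716γ^2 + 57600 = 0. So γ is a root of x^4 - 716x^2 + 57600. This polynomial is irreducible over Q: it has no rational root (each ±√59 ± √299 is irrational), and any factorization into two quadratics over Q would force √(17641) ∈ Q (pairing opposite roots) or √59, √299 ∈ Q (other pairings), all impossible. Hence [Q(γ):Q] = 4 = [Q(√59, √299):Q], so Q(γ) = Q(√59, √299).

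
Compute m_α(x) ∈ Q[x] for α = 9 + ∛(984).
m_α(x) = x^3 - 27x^2 + 243x - 1713

Set β = α - 9 = ∛(984), so β^3 = 984. Then (α - 9)^3 - 984 = 0, i.e. α is a root of g(x) = (x - 9)^3 - 984 = x^3 - 27x^2 + 243x - 1713. Since g(x) = h(x - 9) where h(x) = x^3 - 984, and h is irreducible over Q (because 984 is not a perfect cube, so h has no rational root, and a monic cubic with no rational root is irreducible), g is also irreducible (irreducibility is preserved under the substitution x → x - 9). Hence m_α(x) = x^3 - 27x^2 + 243x - 1713.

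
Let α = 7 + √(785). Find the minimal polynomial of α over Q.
m_α(x) = x^2 - 14x - 736

From α - 7 = √(785), squaring gives (α - 7)^2 = 785, i.e. α^2 - 14α + 49 = 785, so α^2 - 14α - 736 = 0. The discriminant of x^2 - 14x - 736 is (-14)^2 - 4·(-736) = 196 + 2944 = 3140, and 4·(785) is not a perfect square in Q since 785 is squarefree and ≠ 1. Hence x^2 - 14x - 736 is irreducible over Q and is the minimal polynomial of α.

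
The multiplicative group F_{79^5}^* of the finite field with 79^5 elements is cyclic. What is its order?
|F_{79^5}^*| = 3077056398

F_{79^5} has 79^5 = 3077056399 elements; its multiplicative group consists of all nonzero elements, so |F_{79^5}^*| = 3077056399 - 1 = 3077056398. (It is cyclic since any finite subgroup of the multiplicative group of a field is cyclic.)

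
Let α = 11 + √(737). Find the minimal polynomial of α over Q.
m_α(x) = x^2 - 22x - 616

From α - 11 = √(737), squaring gives (α - 11)^2 = 737, i.e. α^2 - 22α + 121 = 737, so α^2 - 22α - 616 = 0. The discriminant of x^2 - 22x - 616 is (-22)^2 - 4·(-616) = 484 + 2464 = 2948, and 4·(737) is not a perfect square in Q since 737 is squarefree and ≠ 1. Hence x^2 - 22x - 616 is irreducible over Q and is the minimal polynomial of α.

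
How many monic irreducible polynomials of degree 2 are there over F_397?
There are 78606 monic irreducible polynomials of degree 2 over F_397

Each element of F_{397^2} that lies in no proper subfield is a root of exactly one monic irreducible of degree 2 over F_397, and each such polynomial has 2 distinct roots in F_{397^2}. By Möbius inversion the count is N_397(2) = (1/2) Σ_{d|2} μ(2/d) · 397^d = (1/2)(μ(2)·397^1 + μ(1)·397^2) = 157212/2 = 78606.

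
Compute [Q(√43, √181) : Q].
[Q(√43, √181) : Q] = 4

[Q(√43):Q] = 2 (min poly x^2 - 43, irreducible since 43 is squarefree > 1). For the top step, suppose √181 ∈ Q(√43), say √181 = c + d√43 with c, d ∈ Q. Squaring: 181 = c^2 + 43d^2 + 2cd√43. Since √43 ∉ Q this forces 2cd = 0. If d = 0 then √181 = c ∈ Q, contradicting 181 squarefree > 1. If c = 0 then 181 = 43d^2, so 43·181 = (43d)^2 is a perfect square in Q — but 43·181 = 7783 is not a perfect square (since 43 and 181 are distinct squarefree integers). Contradiction. Hence √181 ∉ Q(√43), so x^2 - 181 stays irreducible over Q(√43) and [Q(√43, √181) : Q(√43)] = 2. By the tower law, [Q(√43, √181) : Q] = 2 · 2 = 4.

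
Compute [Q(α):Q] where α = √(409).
[Q(α):Q] = 2

[Q(α):Q] equals the degree of the minimal polynomial of α. Here α^2 = 409 and x^2 - 409 is irreducible (d = 409 is squarefree, ≠ 1, hence not a square), so deg(m_α) = 2. Thus [Q(α):Q] = 2.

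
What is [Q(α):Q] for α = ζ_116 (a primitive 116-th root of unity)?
[Q(α):Q] = 56

The minimal polynomial of ζ_116 over Q is the 116-th cyclotomic polynomial Φ_116(x), which is irreducible over Q and has degree φ(116) = 56. Hence [Q(α):Q] = φ(116) = 56.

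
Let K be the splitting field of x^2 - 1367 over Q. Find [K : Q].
[K : Q] = 2

f(x) = x^2 - 1367 factors as (x - √1367)(x + √1367). The splitting field is K = Q(√1367). Since 1367 is squarefree and > 1, it is not a perfect square, so x^2 - 1367 is irreducible over Q and [Q(√1367) : Q] = 2. Hence [K : Q] = 2.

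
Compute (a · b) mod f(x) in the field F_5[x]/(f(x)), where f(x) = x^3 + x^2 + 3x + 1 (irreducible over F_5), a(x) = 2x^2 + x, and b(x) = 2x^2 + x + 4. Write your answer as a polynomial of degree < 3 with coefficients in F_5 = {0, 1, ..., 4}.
a · b ≡ 2x^2 (mod f(x))

Multiply in F_5[x]: a(x)·b(x) = (2x^2 + x)·(2x^2 + x + 4) = 4x^4 + 4x^3 + 4x^2 + 4x. This has degree ≥ 3, so divide by f(x) over F_5: 4x^4 + 4x^3 + 4x^2 + 4x = (4x)·(x^3 + x^2 + 3x + 1) + (2x^2). Hence a·b ≡ 2x^2 (mod f). (F_5[x]/(f) is a field with 5^3 = 125 elements since f is irreducible of degree 3.)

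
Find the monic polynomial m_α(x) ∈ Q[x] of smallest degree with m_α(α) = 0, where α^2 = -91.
m_α(x) = x^2 + 91

α satisfies α^2 + 91 = 0, so x^2 + 91 annihilates α. Since d = -91 is squarefree and ≠ 1, it is not a perfect square in Q, so x^2 + 91 has no rational root and is therefore irreducible over Q (a degree-2 polynomial over a field is irreducible iff it has no root). Hence m_α(x) = x^2 + 91.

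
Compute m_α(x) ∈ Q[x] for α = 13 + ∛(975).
m_α(x) = x^3 - 39x^2 + 507x - 3172

Set β = α - 13 = ∛(975), so β^3 = 975. Then (α - 13)^3 - 975 = 0, i.e. α is a root of g(x) = (x - 13)^3 - 975 = x^3 - 39x^2 + 507x - 3172. Since g(x) = h(x - 13) where h(x) = x^3 - 975, and h is irreducible over Q (because 975 is not a perfect cube, so h has no rational root, and a monic cubic with no rational root is irreducible), g is also irreducible (irreducibility is preserved under the substitution x → x - 13). Hence m_α(x) = x^3 - 39x^2 + 507x - 3172.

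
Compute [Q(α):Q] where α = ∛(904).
[Q(α):Q] = 3

The minimal polynomial of α is x^3 - 904, irreducible over Q since 904 is not a perfect cube (so x^3 - 904 has no rational root). Hence [Q(α):Q] = deg(m_α) = 3.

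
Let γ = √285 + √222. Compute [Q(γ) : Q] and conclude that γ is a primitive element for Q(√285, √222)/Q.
[Q(γ) : Q] = 4 (equivalently, Q(γ) = Q(√285, √222))

Obviously Q(γ) ⊆ Q(√285, √222), and [Q(√285, √222):Q] = 4 (since 285, 222 are distinct squarefree integers > 1 with 63270 not a perfect square). To show equality we compute the minimal polynomial of γ. From γ = √285 + √222: γ^2 = 285 + 2√(63270) + 222 = 507 + 2√(63270), so γ^2 - 507 = 2√(63270); squaring, (γ^2 - 507)^2 = 4·63270, i.e. γ^4 - 1014γ^2 + 257049 - 253080 = 0, i.e. γ^4 - 1014γ^2 + 3969 = 0. So γ is a root of x^4 - 1014x^2 + 3969. This polynomial is irreducible over Q: it has no rational root (each ±√285 ± √222 is irrational), and any factorization into two quadratics over Q would force √(63270) ∈ Q (pairing opposite roots) or √285, √222 ∈ Q (other pairings), all impossible. Hence [Q(γ):Q] = 4 = [Q(√285, √222):Q], so Q(γ) = Q(√285, √222).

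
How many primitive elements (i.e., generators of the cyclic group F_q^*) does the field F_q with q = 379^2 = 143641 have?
There are φ(143640) = 31104 primitive elements

F_q^* is cyclic of order q - 1 = 143640. A cyclic group of order m has exactly φ(m) generators. Here m = 143640 = 2^3 · 3^3 · 5 · 7 · 19, so the number of primitive elements is φ(143640) = 31104.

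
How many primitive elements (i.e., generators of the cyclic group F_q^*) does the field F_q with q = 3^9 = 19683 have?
There are φ(19682) = 9072 primitive elements

F_q^* is cyclic of order q - 1 = 19682. A cyclic group of order m has exactly φ(m) generators. Here m = 19682 = 2 · 13 · 757, so the number of primitive elements is φ(19682) = 9072.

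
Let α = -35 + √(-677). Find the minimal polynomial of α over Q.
m_α(x) = x^2 + 70x + 1902

From α + 35 = √(-677), squaring gives (α + 35)^2 = -677, i.e. α^2 + 70α + 1225 = -677, so α^2 + 70α + 1902 = 0. The discriminant of x^2 + 70x + 1902 is (70)^2 - 4·(1902) = 4900 - 7608 = -2708, and 4·(-677) is not a perfect square in Q since -677 is squarefree and ≠ 1. Hence x^2 + 70x + 1902 is irreducible over Q and is the minimal polynomial of α.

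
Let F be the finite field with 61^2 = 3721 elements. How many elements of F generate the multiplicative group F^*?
There are φ(3720) = 960 primitive elements

F_q^* is cyclic of order q - 1 = 3720. A cyclic group of order m has exactly φ(m) generators. Here m = 3720 = 2^3 · 3 · 5 · 31, so the number of primitive elements is φ(3720) = 960.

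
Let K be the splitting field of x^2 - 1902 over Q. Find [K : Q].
[K : Q] = 2

f(x) = x^2 - 1902 factors as (x - √1902)(x + √1902). The splitting field is K = Q(√1902). Since 1902 is squarefree and > 1, it is not a perfect square, so x^2 - 1902 is irreducible over Q and [Q(√1902) : Q] = 2. Hence [K : Q] = 2.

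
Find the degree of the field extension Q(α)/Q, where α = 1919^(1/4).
[Q(α):Q] = 4

α is a root of x^4 - 1919. By Eisenstein's criterion at the prime p = 19 (which divides the constant term 1919 but p^2 = 361 does not, since 1919 is squarefree), x^4 - 1919 is irreducible over Q. Hence [Q(α):Q] = 4.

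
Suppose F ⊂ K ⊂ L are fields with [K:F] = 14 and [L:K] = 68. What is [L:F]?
[L:F] = 952

The tower law says that for any tower of field extensions F ⊂ K ⊂ L with finite degrees, [L:F] = [L:K] · [K:F]. Here this gives [L:F] = 68 · 14 = 952.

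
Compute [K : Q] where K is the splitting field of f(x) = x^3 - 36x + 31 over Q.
[K : Q] = 6

By the rational root test, any rational root of the monic integer polynomial f(x) = x^3 - 36x + 31 must be an integer dividing the constant term 31, i.e. one of ±{1, 31}. Evaluating: f(1) = -4, f(-1) = 66, f(31) = 28706, f(-31) = -28644; none is 0, so f has no rational root and is therefore irreducible over Q (a cubic with no linear factor over a field is irreducible). For an irreducible cubic, the Galois group is A_3 or S_3 according as the discriminant disc(f) = -4a^3 - 27b^2 = -4·(-36)^3 - 27·(31)^2 = 160677 is or is not a square in Q. Here disc(f) = 160677 is not a perfect square in Q, so the Galois group of f over Q is not contained in A_3 and must be all of S_3. The splitting field has degree |S_3| = 6 over Q, so [K : Q] = 6.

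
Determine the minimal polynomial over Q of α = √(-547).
m_α(x) = x^2 + 547

α satisfies α^2 + 547 = 0, so x^2 + 547 annihilates α. Since d = -547 is squarefree and ≠ 1, it is not a perfect square in Q, so x^2 + 547 has no rational root and is therefore irreducible over Q (a degree-2 polynomial over a field is irreducible iff it has no root). Hence m_α(x) = x^2 + 547.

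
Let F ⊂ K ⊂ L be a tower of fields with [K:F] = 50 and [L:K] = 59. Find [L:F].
[L:F] = 2950

The tower law says that for any tower of field extensions F ⊂ K ⊂ L with finite degrees, [L:F] = [L:K] · [K:F]. Here this gives [L:F] = 59 · 50 = 2950.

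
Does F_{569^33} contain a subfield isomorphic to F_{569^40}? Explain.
No: F_{569^40} is not a subfield of F_{569^33}

F_{p^m} embeds in F_{p^n} iff m | n. Here 40 ∤ 33 (since 33 = 0·40 + 33 with remainder 33 ≠ 0), so F_{569^40} is not a subfield of F_{569^33}. Equivalently: if it were, the tower law would give 40 = [F_{569^40}:F_569] dividing [F_{569^33}:F_569] = 33, contradiction.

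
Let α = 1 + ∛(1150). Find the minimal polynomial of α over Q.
m_α(x) = x^3 - 3x^2 + 3x - 1151

Set β = α - 1 = ∛(1150), so β^3 = 1150. Then (α - 1)^3 - 1150 = 0, i.e. α is a root of g(x) = (x - 1)^3 - 1150 = x^3 - 3x^2 + 3x - 1151. Since g(x) = h(x - 1) where h(x) = x^3 - 1150, and h is irreducible over Q (because 1150 is not a perfect cube, so h has no rational root, and a monic cubic with no rational root is irreducible), g is also irreducible (irreducibility is preserved under the substitution x → x - 1). Hence m_α(x) = x^3 - 3x^2 + 3x - 1151.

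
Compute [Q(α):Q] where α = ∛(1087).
[Q(α):Q] = 3

The minimal polynomial of α is x^3 - 1087, irreducible over Q since 1087 is not a perfect cube (so x^3 - 1087 has no rational root). Hence [Q(α):Q] = deg(m_α) = 3.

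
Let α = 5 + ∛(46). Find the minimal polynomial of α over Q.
m_α(x) = x^3 - 15x^2 + 75x - 171

Set β = α - 5 = ∛(46), so β^3 = 46. Then (α - 5)^3 - 46 = 0, i.e. α is a root of g(x) = (x - 5)^3 - 46 = x^3 - 15x^2 + 75x - 171. Since g(x) = h(x - 5) where h(x) = x^3 - 46, and h is irreducible over Q (because 46 is not a perfect cube, so h has no rational root, and a monic cubic with no rational root is irreducible), g is also irreducible (irreducibility is preserved under the substitution x → x - 5). Hence m_α(x) = x^3 - 15x^2 + 75x - 171.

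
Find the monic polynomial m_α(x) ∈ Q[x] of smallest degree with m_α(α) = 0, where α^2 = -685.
m_α(x) = x^2 + 685

α satisfies α^2 + 685 = 0, so x^2 + 685 annihilates α. Since d = -685 is squarefree and ≠ 1, it is not a perfect square in Q, so x^2 + 685 has no rational root and is therefore irreducible over Q (a degree-2 polynomial over a field is irreducible iff it has no root). Hence m_α(x) = x^2 + 685.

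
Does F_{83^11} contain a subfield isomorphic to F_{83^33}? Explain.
No: F_{83^33} is not a subfield of F_{83^11}

F_{p^m} embeds in F_{p^n} iff m | n. Here 33 ∤ 11 (since 11 = 0·33 + 11 with remainder 11 ≠ 0), so F_{83^33} is not a subfield of F_{83^11}. Equivalently: if it were, the tower law would give 33 = [F_{83^33}:F_83] dividing [F_{83^11}:F_83] = 11, contradiction.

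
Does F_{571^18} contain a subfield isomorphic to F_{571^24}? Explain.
No: F_{571^24} is not a subfield of F_{571^18}

F_{p^m} embeds in F_{p^n} iff m | n. Here 24 ∤ 18 (since 18 = 0·24 + 18 with remainder 18 ≠ 0), so F_{571^24} is not a subfield of F_{571^18}. Equivalently: if it were, the tower law would give 24 = [F_{571^24}:F_571] dividing [F_{571^18}:F_571] = 18, contradiction.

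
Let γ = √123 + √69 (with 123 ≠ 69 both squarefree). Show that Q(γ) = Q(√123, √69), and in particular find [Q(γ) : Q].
[Q(γ) : Q] = 4 (equivalently, Q(γ) = Q(√123, √69))

Obviously Q(γ) ⊆ Q(√123, √69), and [Q(√123, √69):Q] = 4 (since 123, 69 are distinct squarefree integers > 1 with 8487 not a perfect square). To show equality we compute the minimal polynomial of γ. From γ = √123 + √69: γ^2 = 123 + 2√(8487) + 69 = 192 + 2√(8487), so γ^2 - 192 = 2√(8487); squaring, (γ^2 - 192)^2 = 4·8487, i.e. γ^4 - 384γ^2 + 36864 - 33948 = 0, i.e. γ^4 - 384γ^2 + 2916 = 0. So γ is a root of x^4 - 384x^2 + 2916. This polynomial is irreducible over Q: it has no rational root (each ±√123 ± √69 is irrational), and any factorization into two quadratics over Q would force √(8487) ∈ Q (pairing opposite roots) or √123, √69 ∈ Q (other pairings), all impossible. Hence [Q(γ):Q] = 4 = [Q(√123, √69):Q], so Q(γ) = Q(√123, √69).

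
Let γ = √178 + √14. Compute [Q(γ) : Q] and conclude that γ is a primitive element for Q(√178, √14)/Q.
[Q(γ) : Q] = 4 (equivalently, Q(γ) = Q(√178, √14))

Obviously Q(γ) ⊆ Q(√178, √14), and [Q(√178, √14):Q] = 4 (since 178, 14 are distinct squarefree integers > 1 with 2492 not a perfect square). To show equality we compute the minimal polynomial of γ. From γ = √178 + √14: γ^2 = 178 + 2√(2492) + 14 = 192 + 2√(2492), so γ^2 - 192 = 2√(2492); squaring, (γ^2 - 192)^2 = 4·2492, i.e. γ^4 - 384γ^2 + 36864 - 9968 = 0, i.e. γ^4 - 384γ^2 + 26896 = 0. So γ is a root of x^4 - 384x^2 + 26896. This polynomial is irreducible over Q: it has no rational root (each ±√178 ± √14 is irrational), and any factorization into two quadratics over Q would force √(2492) ∈ Q (pairing opposite roots) or √178, √14 ∈ Q (other pairings), all impossible. Hence [Q(γ):Q] = 4 = [Q(√178, √14):Q], so Q(γ) = Q(√178, √14).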